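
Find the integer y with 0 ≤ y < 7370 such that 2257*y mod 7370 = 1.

7370 = 3·2257 + 599
2257 = 3·599 + 460
599 = 1·460 + 139
460 = 3·139 + 43
139 = 3·43 + 10
43 = 4·10 + 3
10 = 3·3 + 1
3 = 3·1 + 0
gcd(2257, 7370) = 1, so the inverse exists.
Bézout: 1 = 682·7370 − 2227·2257.
So 2257⁻¹ ≡ −2227 ≡ 5143 (mod 7370).

5143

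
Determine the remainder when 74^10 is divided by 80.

10 in binary is 1010, i.e. 10 = 8 + 2.
74^1 ≡ 74 (mod 80)
74^2 ≡ 74^2 = 5476 ≡ 36 (mod 80)
74^4 ≡ 36^2 = 1296 ≡ 16 (mod 80)
74^8 ≡ 16^2 = 256 ≡ 16 (mod 80)
74^10 = 74^8 · 74^2 ≡ 16 · 36 (mod 80).
16 · 36 = 576 ≡ 16 (mod 80).

16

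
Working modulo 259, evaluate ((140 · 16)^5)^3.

140 · 16 = 2240 ≡ 168 (mod 259)
(168)^5 ≡ 203 (mod 259)
(203)^3 ≡ 245 (mod 259)

245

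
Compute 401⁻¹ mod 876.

Apply the Euclidean algorithm and back-substitute:
876 = 2*401 + 74
401 = 5*74 + 31
74 = 2*31 + 12
31 = 2*12 + 7
12 = 1*7 + 5
7 = 1*5 + 2
5 = 2*2 + 1
2 = 2*1 + 0
gcd(401, 876) = 1, so the inverse exists.
Bézout: 1 = 168*876 − 367*401.
So 401⁻¹ ≡ −367 ≡ 509 (mod 876).

509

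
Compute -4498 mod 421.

133

-4498 = -11·421 + 133, so -4498 ≡ 133 (mod 421).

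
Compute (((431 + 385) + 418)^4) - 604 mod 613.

427

431 + 385 = 816 ≡ 203 (mod 613)
203 + 418 = 621 ≡ 8 (mod 613)
(8)^4 ≡ 418 (mod 613)
418 - 604 = -186 ≡ 427 (mod 613)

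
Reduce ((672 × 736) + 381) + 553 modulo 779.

672 × 736 = 494592 ≡ 706 (mod 779)
706 + 381 = 1087 ≡ 308 (mod 779)
308 + 553 = 861 ≡ 82 (mod 779)

82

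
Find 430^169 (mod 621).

By square-and-multiply:
169 in binary is 10101001, i.e. 169 = 128 + 32 + 8 + 1.
430^1 ≡ 430 (mod 621)
430^2 ≡ 430^2 = 184900 ≡ 463 (mod 621)
430^4 ≡ 463^2 = 214369 ≡ 124 (mod 621)
430^8 ≡ 124^2 = 15376 ≡ 472 (mod 621)
430^16 ≡ 472^2 = 222784 ≡ 466 (mod 621)
430^32 ≡ 466^2 = 217156 ≡ 427 (mod 621)
430^64 ≡ 427^2 = 182329 ≡ 376 (mod 621)
430^128 ≡ 376^2 = 141376 ≡ 409 (mod 621)
430^169 = 430^128 × 430^32 × 430^8 × 430^1 ≡ 409 × 427 × 472 × 430 (mod 621).
Accumulate the product:
409 × 427 = 174643 ≡ 142
142 × 472 = 67024 ≡ 577
577 × 430 = 248110 ≡ 331

331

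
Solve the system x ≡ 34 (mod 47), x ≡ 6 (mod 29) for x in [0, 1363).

1021

47⁻¹ mod 29: 47*21 ≡ 1 (mod 29), so 47⁻¹ ≡ 21.
x = 34 + 47*((6 − 34)*21 mod 29) = 34 + 47*21 = 1021.
Check: 1021 mod 47 = 34, 1021 mod 29 = 6. ✓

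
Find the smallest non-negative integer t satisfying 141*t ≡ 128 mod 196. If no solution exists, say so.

44

gcd(141, 196) = 1, so a unique solution mod 196 exists.
141⁻¹ ≡ 57 (mod 196).
t ≡ 57*128 ≡ 44 (mod 196).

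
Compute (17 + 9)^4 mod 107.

86

17 + 9 = 26
(26)^4 ≡ 86 (mod 107)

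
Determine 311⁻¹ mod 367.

Run the extended Euclidean algorithm:
367 = 1×311 + 56
311 = 5×56 + 31
56 = 1×31 + 25
31 = 1×25 + 6
25 = 4×6 + 1
6 = 6×1 + 0
gcd(311, 367) = 1, so the inverse exists.
Back-substitute for 1:
1 = 1×25 − 4×6
  = −4×31 + 5×25
  = 5×56 − 9×31
  = −9×311 + 50×56
  = 50×367 − 59×311
So 311⁻¹ ≡ −59 ≡ 308 (mod 367).

308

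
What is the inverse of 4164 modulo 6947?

Run the extended Euclidean algorithm:
6947 = 1×4164 + 2783
4164 = 1×2783 + 1381
2783 = 2×1381 + 21
1381 = 65×21 + 16
21 = 1×16 + 5
16 = 3×5 + 1
5 = 5×1 + 0
gcd(4164, 6947) = 1, so the inverse exists.
Back-substitute for 1:
1 = 1×16 − 3×5
  = −3×21 + 4×16
  = 4×1381 − 263×21
  = −263×2783 + 530×1381
  = 530×4164 − 793×2783
  = −793×6947 + 1323×4164
So 4164⁻¹ ≡ 1323 (mod 6947).

1323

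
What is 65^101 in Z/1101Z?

185

65^1 ≡ 65 (mod 1101)
65^2 ≡ 65^2 = 4225 ≡ 922 (mod 1101)
65^4 ≡ 922^2 = 850084 ≡ 112 (mod 1101)
65^8 ≡ 112^2 = 12544 ≡ 433 (mod 1101)
65^16 ≡ 433^2 = 187489 ≡ 319 (mod 1101)
65^32 ≡ 319^2 = 101761 ≡ 469 (mod 1101)
65^64 ≡ 469^2 = 219961 ≡ 862 (mod 1101)
65^101 = 65^64 * 65^32 * 65^4 * 65^1 ≡ 862 * 469 * 112 * 65 (mod 1101).
Accumulate the product:
862 * 469 = 404278 ≡ 211
211 * 112 = 23632 ≡ 511
511 * 65 = 33215 ≡ 185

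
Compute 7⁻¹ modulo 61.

Run the extended Euclidean algorithm:
61 = 8*7 + 5
7 = 1*5 + 2
5 = 2*2 + 1
2 = 2*1 + 0
gcd(7, 61) = 1, so the inverse exists.
Bézout: 1 = 3*61 − 26*7.
So 7⁻¹ ≡ −26 ≡ 35 (mod 61).

35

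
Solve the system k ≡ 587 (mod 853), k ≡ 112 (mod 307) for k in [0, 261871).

141332

853⁻¹ mod 307: 853×158 ≡ 1 (mod 307), so 853⁻¹ ≡ 158.
k = 587 + 853×((112 − 587)×158 mod 307) = 587 + 853×165 = 141332.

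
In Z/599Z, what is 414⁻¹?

531

Run the extended Euclidean algorithm:
599 = 1×414 + 185
414 = 2×185 + 44
185 = 4×44 + 9
44 = 4×9 + 8
9 = 1×8 + 1
8 = 8×1 + 0
gcd(414, 599) = 1, so the inverse exists.
Bézout: 1 = 47×599 − 68×414.
So 414⁻¹ ≡ −68 ≡ 531 (mod 599).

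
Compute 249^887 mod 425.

224

By square-and-multiply:
249^1 ≡ 249 (mod 425)
249^2 ≡ 249^2 = 62001 ≡ 376 (mod 425)
249^4 ≡ 376^2 = 141376 ≡ 276 (mod 425)
249^8 ≡ 276^2 = 76176 ≡ 101 (mod 425)
249^16 ≡ 101^2 = 10201 ≡ 1 (mod 425)
249^32 ≡ 1^2 = 1 (mod 425)
249^64 ≡ 1^2 = 1 (mod 425)
249^128 ≡ 1^2 = 1 (mod 425)
249^256 ≡ 1^2 = 1 (mod 425)
249^512 ≡ 1^2 = 1 (mod 425)
249^887 = 249^512 × 249^256 × 249^64 × 249^32 × 249^16 × 249^4 × 249^2 × 249^1 ≡ 1 × 1 × 1 × 1 × 1 × 276 × 376 × 249 (mod 425).
Accumulate the product:
1 × 1 = 1
1 × 1 = 1
1 × 1 = 1
1 × 1 = 1
1 × 276 = 276
276 × 376 = 103776 ≡ 76
76 × 249 = 18924 ≡ 224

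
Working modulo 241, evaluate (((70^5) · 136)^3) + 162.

(70)^5 ≡ 222 (mod 241)
222 · 136 = 30192 ≡ 67 (mod 241)
(67)^3 ≡ 236 (mod 241)
236 + 162 = 398 ≡ 157 (mod 241)

157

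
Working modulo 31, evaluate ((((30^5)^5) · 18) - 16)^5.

(30)^5 ≡ 30 (mod 31)
(30)^5 ≡ 30 (mod 31)
30 · 18 = 540 ≡ 13 (mod 31)
13 - 16 = -3 ≡ 28 (mod 31)
(28)^5 ≡ 5 (mod 31)

5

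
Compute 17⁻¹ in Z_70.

33

70 = 4·17 + 2
17 = 8·2 + 1
2 = 2·1 + 0
gcd(17, 70) = 1, so the inverse exists.
Back-substitute for 1:
1 = 1·17 − 8·2
  = −8·70 + 33·17
So 17⁻¹ ≡ 33 (mod 70).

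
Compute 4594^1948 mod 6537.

4516

4594^1 ≡ 4594 (mod 6537)
4594^2 ≡ 4594^2 = 21104836 ≡ 3400 (mod 6537)
4594^4 ≡ 3400^2 = 11560000 ≡ 2584 (mod 6537)
4594^8 ≡ 2584^2 = 6677056 ≡ 2779 (mod 6537)
4594^16 ≡ 2779^2 = 7722841 ≡ 2644 (mod 6537)
4594^32 ≡ 2644^2 = 6990736 ≡ 2683 (mod 6537)
4594^64 ≡ 2683^2 = 7198489 ≡ 1252 (mod 6537)
4594^128 ≡ 1252^2 = 1567504 ≡ 5161 (mod 6537)
4594^256 ≡ 5161^2 = 26635921 ≡ 4183 (mod 6537)
4594^512 ≡ 4183^2 = 17497489 ≡ 4477 (mod 6537)
4594^1024 ≡ 4477^2 = 20043529 ≡ 1087 (mod 6537)
4594^1948 = 4594^1024 · 4594^512 · 4594^256 · 4594^128 · 4594^16 · 4594^8 · 4594^4 ≡ 1087 · 4477 · 4183 · 5161 · 2644 · 2779 · 2584 (mod 6537).
Accumulate the product:
1087 · 4477 = 4866499 ≡ 2971
2971 · 4183 = 12427693 ≡ 856
856 · 5161 = 4417816 ≡ 5341
5341 · 2644 = 14121604 ≡ 1684
1684 · 2779 = 4679836 ≡ 5881
5881 · 2584 = 15196504 ≡ 4516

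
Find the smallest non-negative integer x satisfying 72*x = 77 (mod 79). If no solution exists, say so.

68

gcd(72, 79) = 1, so a unique solution mod 79 exists.
72⁻¹ ≡ 45 (mod 79).
x ≡ 45*77 ≡ 68 (mod 79).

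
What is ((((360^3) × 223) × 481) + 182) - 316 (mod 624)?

(360)^3 ≡ 144 (mod 624)
144 × 223 = 32112 ≡ 288 (mod 624)
288 × 481 = 138528 ≡ 0 (mod 624)
0 + 182 = 182
182 - 316 = -134 ≡ 490 (mod 624)

490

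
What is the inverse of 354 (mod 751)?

By the extended Euclidean algorithm:
751 = 2*354 + 43
354 = 8*43 + 10
43 = 4*10 + 3
10 = 3*3 + 1
3 = 3*1 + 0
gcd(354, 751) = 1, so the inverse exists.
Back-substitute for 1:
1 = 1*10 − 3*3
  = −3*43 + 13*10
  = 13*354 − 107*43
  = −107*751 + 227*354
So 354⁻¹ ≡ 227 (mod 751).

227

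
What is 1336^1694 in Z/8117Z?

7188

1694 in binary is 11010011110, i.e. 1694 = 1024 + 512 + 128 + 16 + 8 + 4 + 2.
1336^1 ≡ 1336 (mod 8117)
1336^2 ≡ 1336^2 = 1784896 ≡ 7273 (mod 8117)
1336^4 ≡ 7273^2 = 52896529 ≡ 6157 (mod 8117)
1336^8 ≡ 6157^2 = 37908649 ≡ 2259 (mod 8117)
1336^16 ≡ 2259^2 = 5103081 ≡ 5605 (mod 8117)
1336^32 ≡ 5605^2 = 31416025 ≡ 3235 (mod 8117)
1336^64 ≡ 3235^2 = 10465225 ≡ 2412 (mod 8117)
1336^128 ≡ 2412^2 = 5817744 ≡ 5972 (mod 8117)
1336^256 ≡ 5972^2 = 35664784 ≡ 6803 (mod 8117)
1336^512 ≡ 6803^2 = 46280809 ≡ 5792 (mod 8117)
1336^1024 ≡ 5792^2 = 33547264 ≡ 7820 (mod 8117)
1336^1694 = 1336^1024 · 1336^512 · 1336^128 · 1336^16 · 1336^8 · 1336^4 · 1336^2 ≡ 7820 · 5792 · 5972 · 5605 · 2259 · 6157 · 7273 (mod 8117).
Accumulate the product:
7820 · 5792 = 45293440 ≡ 580
580 · 5972 = 3463760 ≡ 5918
5918 · 5605 = 33170390 ≡ 4328
4328 · 2259 = 9776952 ≡ 4084
4084 · 6157 = 25145188 ≡ 6839
6839 · 7273 = 49740047 ≡ 7188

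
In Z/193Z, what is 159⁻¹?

17

Run the extended Euclidean algorithm:
193 = 1*159 + 34
159 = 4*34 + 23
34 = 1*23 + 11
23 = 2*11 + 1
11 = 11*1 + 0
gcd(159, 193) = 1, so the inverse exists.
Back-substitute for 1:
1 = 1*23 − 2*11
  = −2*34 + 3*23
  = 3*159 − 14*34
  = −14*193 + 17*159
So 159⁻¹ ≡ 17 (mod 193).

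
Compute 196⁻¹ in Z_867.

By the extended Euclidean algorithm:
867 = 4*196 + 83
196 = 2*83 + 30
83 = 2*30 + 23
30 = 1*23 + 7
23 = 3*7 + 2
7 = 3*2 + 1
2 = 2*1 + 0
gcd(196, 867) = 1, so the inverse exists.
Back-substitute for 1:
1 = 1*7 − 3*2
  = −3*23 + 10*7
  = 10*30 − 13*23
  = −13*83 + 36*30
  = 36*196 − 85*83
  = −85*867 + 376*196
So 196⁻¹ ≡ 376 (mod 867).

376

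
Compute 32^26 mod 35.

26 in binary is 11010, i.e. 26 = 16 + 8 + 2.
32^1 ≡ 32 (mod 35)
32^2 ≡ 32^2 = 1024 ≡ 9 (mod 35)
32^4 ≡ 9^2 = 81 ≡ 11 (mod 35)
32^8 ≡ 11^2 = 121 ≡ 16 (mod 35)
32^16 ≡ 16^2 = 256 ≡ 11 (mod 35)
32^26 = 32^16 * 32^8 * 32^2 ≡ 11 * 16 * 9 (mod 35).
Accumulate the product:
11 * 16 = 176 ≡ 1
1 * 9 = 9

9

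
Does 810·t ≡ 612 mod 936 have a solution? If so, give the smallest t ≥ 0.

10

gcd(810, 936) = 18, and 18 | 612, so solutions exist.
Divide through by 18: 45·t ≡ 34 mod 52.
45⁻¹ ≡ 37 (mod 52).
t ≡ 37·34 ≡ 10 (mod 52).
The smallest non-negative solution is t = 10.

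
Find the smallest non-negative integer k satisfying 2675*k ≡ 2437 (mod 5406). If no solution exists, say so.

gcd(2675, 5406) = 1, so a unique solution mod 5406 exists.
2675⁻¹ ≡ 4151 (mod 5406).
k ≡ 4151*2437 ≡ 1361 (mod 5406).

1361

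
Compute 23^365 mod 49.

Using repeated squaring:
23^1 ≡ 23 (mod 49)
23^2 ≡ 23^2 = 529 ≡ 39 (mod 49)
23^4 ≡ 39^2 = 1521 ≡ 2 (mod 49)
23^8 ≡ 2^2 = 4 (mod 49)
23^16 ≡ 4^2 = 16 (mod 49)
23^32 ≡ 16^2 = 256 ≡ 11 (mod 49)
23^64 ≡ 11^2 = 121 ≡ 23 (mod 49)
23^128 ≡ 23^2 = 529 ≡ 39 (mod 49)
23^256 ≡ 39^2 = 1521 ≡ 2 (mod 49)
23^365 = 23^256 × 23^64 × 23^32 × 23^8 × 23^4 × 23^1 ≡ 2 × 23 × 11 × 4 × 2 × 23 (mod 49).
Accumulate the product:
2 × 23 = 46
46 × 11 = 506 ≡ 16
16 × 4 = 64 ≡ 15
15 × 2 = 30
30 × 23 = 690 ≡ 4

4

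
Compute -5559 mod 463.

-5559 = -13*463 + 460, so -5559 ≡ 460 (mod 463).

460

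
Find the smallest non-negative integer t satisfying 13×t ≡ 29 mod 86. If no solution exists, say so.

gcd(13, 86) = 1, so a unique solution mod 86 exists.
13⁻¹ ≡ 53 (mod 86).
t ≡ 53×29 ≡ 75 (mod 86).

75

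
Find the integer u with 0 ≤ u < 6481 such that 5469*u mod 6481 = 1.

6481 = 1*5469 + 1012
5469 = 5*1012 + 409
1012 = 2*409 + 194
409 = 2*194 + 21
194 = 9*21 + 5
21 = 4*5 + 1
5 = 5*1 + 0
gcd(5469, 6481) = 1, so the inverse exists.
Back-substitute for 1:
1 = 1*21 − 4*5
  = −4*194 + 37*21
  = 37*409 − 78*194
  = −78*1012 + 193*409
  = 193*5469 − 1043*1012
  = −1043*6481 + 1236*5469
So 5469⁻¹ ≡ 1236 (mod 6481).

1236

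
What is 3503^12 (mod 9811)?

3503^1 ≡ 3503 (mod 9811)
3503^2 ≡ 3503^2 = 12271009 ≡ 7259 (mod 9811)
3503^4 ≡ 7259^2 = 52693081 ≡ 8011 (mod 9811)
3503^8 ≡ 8011^2 = 64176121 ≡ 2370 (mod 9811)
3503^12 = 3503^8 × 3503^4 ≡ 2370 × 8011 (mod 9811).
2370 × 8011 = 18986070 ≡ 1785 (mod 9811).

1785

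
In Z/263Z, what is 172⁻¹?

263 = 1*172 + 91
172 = 1*91 + 81
91 = 1*81 + 10
81 = 8*10 + 1
10 = 10*1 + 0
gcd(172, 263) = 1, so the inverse exists.
Bézout: 1 = −17*263 + 26*172.
So 172⁻¹ ≡ 26 (mod 263).

26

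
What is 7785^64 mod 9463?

7785^1 ≡ 7785 (mod 9463)
7785^2 ≡ 7785^2 = 60606225 ≡ 5173 (mod 9463)
7785^4 ≡ 5173^2 = 26759929 ≡ 8028 (mod 9463)
7785^8 ≡ 8028^2 = 64448784 ≡ 5754 (mod 9463)
7785^16 ≡ 5754^2 = 33108516 ≡ 6942 (mod 9463)
7785^32 ≡ 6942^2 = 48191364 ≡ 5768 (mod 9463)
7785^64 ≡ 5768^2 = 33269824 ≡ 7379 (mod 9463)
So 7785^64 ≡ 7379 (mod 9463).

7379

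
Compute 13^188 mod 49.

188 in binary is 10111100, i.e. 188 = 128 + 32 + 16 + 8 + 4.
13^1 ≡ 13 (mod 49)
13^2 ≡ 13^2 = 169 ≡ 22 (mod 49)
13^4 ≡ 22^2 = 484 ≡ 43 (mod 49)
13^8 ≡ 43^2 = 1849 ≡ 36 (mod 49)
13^16 ≡ 36^2 = 1296 ≡ 22 (mod 49)
13^32 ≡ 22^2 = 484 ≡ 43 (mod 49)
13^64 ≡ 43^2 = 1849 ≡ 36 (mod 49)
13^128 ≡ 36^2 = 1296 ≡ 22 (mod 49)
13^188 = 13^128 * 13^32 * 13^16 * 13^8 * 13^4 ≡ 22 * 43 * 22 * 36 * 43 (mod 49).
Accumulate the product:
22 * 43 = 946 ≡ 15
15 * 22 = 330 ≡ 36
36 * 36 = 1296 ≡ 22
22 * 43 = 946 ≡ 15

15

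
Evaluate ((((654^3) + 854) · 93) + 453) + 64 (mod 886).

355

(654)^3 ≡ 116 (mod 886)
116 + 854 = 970 ≡ 84 (mod 886)
84 · 93 = 7812 ≡ 724 (mod 886)
724 + 453 = 1177 ≡ 291 (mod 886)
291 + 64 = 355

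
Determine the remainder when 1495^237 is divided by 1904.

1495^1 ≡ 1495 (mod 1904)
1495^2 ≡ 1495^2 = 2235025 ≡ 1633 (mod 1904)
1495^4 ≡ 1633^2 = 2666689 ≡ 1089 (mod 1904)
1495^8 ≡ 1089^2 = 1185921 ≡ 1633 (mod 1904)
1495^16 ≡ 1633^2 = 2666689 ≡ 1089 (mod 1904)
1495^32 ≡ 1089^2 = 1185921 ≡ 1633 (mod 1904)
1495^64 ≡ 1633^2 = 2666689 ≡ 1089 (mod 1904)
1495^128 ≡ 1089^2 = 1185921 ≡ 1633 (mod 1904)
1495^237 = 1495^128 · 1495^64 · 1495^32 · 1495^8 · 1495^4 · 1495^1 ≡ 1633 · 1089 · 1633 · 1633 · 1089 · 1495 (mod 1904).
Accumulate the product:
1633 · 1089 = 1778337 ≡ 1
1 · 1633 = 1633
1633 · 1633 = 2666689 ≡ 1089
1089 · 1089 = 1185921 ≡ 1633
1633 · 1495 = 2441335 ≡ 407

407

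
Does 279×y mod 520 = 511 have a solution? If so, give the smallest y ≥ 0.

gcd(279, 520) = 1, so a unique solution mod 520 exists.
279⁻¹ ≡ 479 (mod 520).
y ≡ 479×511 ≡ 369 (mod 520).

369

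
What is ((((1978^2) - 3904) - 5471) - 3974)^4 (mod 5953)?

(1978)^2 ≡ 1363 (mod 5953)
1363 - 3904 = -2541 ≡ 3412 (mod 5953)
3412 - 5471 = -2059 ≡ 3894 (mod 5953)
3894 - 3974 = -80 ≡ 5873 (mod 5953)
(5873)^4 ≡ 3360 (mod 5953)

3360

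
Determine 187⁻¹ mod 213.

172

Run the extended Euclidean algorithm:
213 = 1*187 + 26
187 = 7*26 + 5
26 = 5*5 + 1
5 = 5*1 + 0
gcd(187, 213) = 1, so the inverse exists.
Bézout: 1 = 36*213 − 41*187.
So 187⁻¹ ≡ −41 ≡ 172 (mod 213).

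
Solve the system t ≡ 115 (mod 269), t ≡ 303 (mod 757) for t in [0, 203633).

198637

269⁻¹ mod 757: 269×318 ≡ 1 (mod 757), so 269⁻¹ ≡ 318.
t = 115 + 269×((303 − 115)×318 mod 757) = 115 + 269×738 = 198637.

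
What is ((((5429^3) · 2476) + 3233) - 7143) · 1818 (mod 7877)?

(5429)^3 ≡ 1162 (mod 7877)
1162 · 2476 = 2877112 ≡ 2007 (mod 7877)
2007 + 3233 = 5240
5240 - 7143 = -1903 ≡ 5974 (mod 7877)
5974 · 1818 = 10860732 ≡ 6226 (mod 7877)

6226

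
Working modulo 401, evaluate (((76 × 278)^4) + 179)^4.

76 × 278 = 21128 ≡ 276 (mod 401)
(276)^4 ≡ 196 (mod 401)
196 + 179 = 375
(375)^4 ≡ 237 (mod 401)

237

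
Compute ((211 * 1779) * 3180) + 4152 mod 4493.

211 * 1779 = 375369 ≡ 2450 (mod 4493)
2450 * 3180 = 7791000 ≡ 138 (mod 4493)
138 + 4152 = 4290

4290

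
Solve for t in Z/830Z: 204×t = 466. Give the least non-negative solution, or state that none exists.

gcd(204, 830) = 2, and 2 | 466, so solutions exist.
Divide through by 2: 102×t mod 415 = 233.
102⁻¹ ≡ 118 (mod 415).
t ≡ 118×233 ≡ 104 (mod 415).
The smallest non-negative solution is t = 104.

104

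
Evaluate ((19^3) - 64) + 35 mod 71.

(19)^3 ≡ 43 (mod 71)
43 - 64 = -21 ≡ 50 (mod 71)
50 + 35 = 85 ≡ 14 (mod 71)

14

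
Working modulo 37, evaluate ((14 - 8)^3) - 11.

14 - 8 = 6
(6)^3 ≡ 31 (mod 37)
31 - 11 = 20

20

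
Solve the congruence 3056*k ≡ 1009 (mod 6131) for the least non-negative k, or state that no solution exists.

gcd(3056, 6131) = 1, so a unique solution mod 6131 exists.
3056⁻¹ ≡ 1936 (mod 6131).
k ≡ 1936*1009 ≡ 3766 (mod 6131).

3766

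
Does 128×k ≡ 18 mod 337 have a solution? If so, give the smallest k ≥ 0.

37

gcd(128, 337) = 1, so a unique solution mod 337 exists.
128⁻¹ ≡ 208 (mod 337).
k ≡ 208×18 ≡ 37 (mod 337).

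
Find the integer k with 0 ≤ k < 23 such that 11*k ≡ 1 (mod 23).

21

Apply the Euclidean algorithm and back-substitute:
23 = 2·11 + 1
11 = 11·1 + 0
gcd(11, 23) = 1, so the inverse exists.
Bézout: 1 = 1·23 − 2·11.
So 11⁻¹ ≡ −2 ≡ 21 (mod 23).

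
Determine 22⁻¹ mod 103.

89

103 = 4*22 + 15
22 = 1*15 + 7
15 = 2*7 + 1
7 = 7*1 + 0
gcd(22, 103) = 1, so the inverse exists.
Bézout: 1 = 3*103 − 14*22.
So 22⁻¹ ≡ −14 ≡ 89 (mod 103).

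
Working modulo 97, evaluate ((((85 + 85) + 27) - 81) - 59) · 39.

85 + 85 = 170 ≡ 73 (mod 97)
73 + 27 = 100 ≡ 3 (mod 97)
3 - 81 = -78 ≡ 19 (mod 97)
19 - 59 = -40 ≡ 57 (mod 97)
57 · 39 = 2223 ≡ 89 (mod 97)

89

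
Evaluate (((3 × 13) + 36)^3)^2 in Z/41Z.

3 × 13 = 39
39 + 36 = 75 ≡ 34 (mod 41)
(34)^3 ≡ 26 (mod 41)
(26)^2 ≡ 20 (mod 41)

20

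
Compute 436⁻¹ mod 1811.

54

1811 = 4·436 + 67
436 = 6·67 + 34
67 = 1·34 + 33
34 = 1·33 + 1
33 = 33·1 + 0
gcd(436, 1811) = 1, so the inverse exists.
Back-substitute for 1:
1 = 1·34 − 1·33
  = −1·67 + 2·34
  = 2·436 − 13·67
  = −13·1811 + 54·436
So 436⁻¹ ≡ 54 (mod 1811).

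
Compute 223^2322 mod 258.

127

2322 in binary is 100100010010, i.e. 2322 = 2048 + 256 + 16 + 2.
223^1 ≡ 223 (mod 258)
223^2 ≡ 223^2 = 49729 ≡ 193 (mod 258)
223^4 ≡ 193^2 = 37249 ≡ 97 (mod 258)
223^8 ≡ 97^2 = 9409 ≡ 121 (mod 258)
223^16 ≡ 121^2 = 14641 ≡ 193 (mod 258)
223^32 ≡ 193^2 = 37249 ≡ 97 (mod 258)
223^64 ≡ 97^2 = 9409 ≡ 121 (mod 258)
223^128 ≡ 121^2 = 14641 ≡ 193 (mod 258)
223^256 ≡ 193^2 = 37249 ≡ 97 (mod 258)
223^512 ≡ 97^2 = 9409 ≡ 121 (mod 258)
223^1024 ≡ 121^2 = 14641 ≡ 193 (mod 258)
223^2048 ≡ 193^2 = 37249 ≡ 97 (mod 258)
223^2322 = 223^2048 · 223^256 · 223^16 · 223^2 ≡ 97 · 97 · 193 · 193 (mod 258).
Accumulate the product:
97 · 97 = 9409 ≡ 121
121 · 193 = 23353 ≡ 133
133 · 193 = 25669 ≡ 127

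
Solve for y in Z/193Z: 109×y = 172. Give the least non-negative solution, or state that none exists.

gcd(109, 193) = 1, so a unique solution mod 193 exists.
109⁻¹ ≡ 85 (mod 193).
y ≡ 85×172 ≡ 145 (mod 193).

145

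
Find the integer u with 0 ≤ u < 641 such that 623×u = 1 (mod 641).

Run the extended Euclidean algorithm:
641 = 1×623 + 18
623 = 34×18 + 11
18 = 1×11 + 7
11 = 1×7 + 4
7 = 1×4 + 3
4 = 1×3 + 1
3 = 3×1 + 0
gcd(623, 641) = 1, so the inverse exists.
Back-substitute for 1:
1 = 1×4 − 1×3
  = −1×7 + 2×4
  = 2×11 − 3×7
  = −3×18 + 5×11
  = 5×623 − 173×18
  = −173×641 + 178×623
So 623⁻¹ ≡ 178 (mod 641).

178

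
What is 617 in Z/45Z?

32

617 = 13·45 + 32, so 617 ≡ 32 (mod 45).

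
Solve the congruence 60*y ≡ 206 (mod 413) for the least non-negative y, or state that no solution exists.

265

gcd(60, 413) = 1, so a unique solution mod 413 exists.
60⁻¹ ≡ 296 (mod 413).
y ≡ 296*206 ≡ 265 (mod 413).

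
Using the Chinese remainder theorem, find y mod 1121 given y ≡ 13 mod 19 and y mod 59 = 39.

19⁻¹ mod 59: 19*28 ≡ 1 (mod 59), so 19⁻¹ ≡ 28.
y = 13 + 19*((39 − 13)*28 mod 59) = 13 + 19*20 = 393.

393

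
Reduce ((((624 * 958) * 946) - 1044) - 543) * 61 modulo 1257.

1029

624 * 958 = 597792 ≡ 717 (mod 1257)
717 * 946 = 678282 ≡ 759 (mod 1257)
759 - 1044 = -285 ≡ 972 (mod 1257)
972 - 543 = 429
429 * 61 = 26169 ≡ 1029 (mod 1257)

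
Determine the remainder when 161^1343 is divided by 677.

By square-and-multiply:
161^1 ≡ 161 (mod 677)
161^2 ≡ 161^2 = 25921 ≡ 195 (mod 677)
161^4 ≡ 195^2 = 38025 ≡ 113 (mod 677)
161^8 ≡ 113^2 = 12769 ≡ 583 (mod 677)
161^16 ≡ 583^2 = 339889 ≡ 35 (mod 677)
161^32 ≡ 35^2 = 1225 ≡ 548 (mod 677)
161^64 ≡ 548^2 = 300304 ≡ 393 (mod 677)
161^128 ≡ 393^2 = 154449 ≡ 93 (mod 677)
161^256 ≡ 93^2 = 8649 ≡ 525 (mod 677)
161^512 ≡ 525^2 = 275625 ≡ 86 (mod 677)
161^1024 ≡ 86^2 = 7396 ≡ 626 (mod 677)
161^1343 = 161^1024 × 161^256 × 161^32 × 161^16 × 161^8 × 161^4 × 161^2 × 161^1 ≡ 626 × 525 × 548 × 35 × 583 × 113 × 195 × 161 (mod 677).
Accumulate the product:
626 × 525 = 328650 ≡ 305
305 × 548 = 167140 ≡ 598
598 × 35 = 20930 ≡ 620
620 × 583 = 361460 ≡ 619
619 × 113 = 69947 ≡ 216
216 × 195 = 42120 ≡ 146
146 × 161 = 23506 ≡ 488

488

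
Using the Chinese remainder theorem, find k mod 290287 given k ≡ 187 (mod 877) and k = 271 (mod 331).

89641

877⁻¹ mod 331: 877*214 ≡ 1 (mod 331), so 877⁻¹ ≡ 214.
k = 187 + 877*((271 − 187)*214 mod 331) = 187 + 877*102 = 89641.
Check: 89641 mod 877 = 187, 89641 mod 331 = 271. ✓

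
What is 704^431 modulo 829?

126

By square-and-multiply:
431 in binary is 110101111, i.e. 431 = 256 + 128 + 32 + 8 + 4 + 2 + 1.
704^1 ≡ 704 (mod 829)
704^2 ≡ 704^2 = 495616 ≡ 703 (mod 829)
704^4 ≡ 703^2 = 494209 ≡ 125 (mod 829)
704^8 ≡ 125^2 = 15625 ≡ 703 (mod 829)
704^16 ≡ 703^2 = 494209 ≡ 125 (mod 829)
704^32 ≡ 125^2 = 15625 ≡ 703 (mod 829)
704^64 ≡ 703^2 = 494209 ≡ 125 (mod 829)
704^128 ≡ 125^2 = 15625 ≡ 703 (mod 829)
704^256 ≡ 703^2 = 494209 ≡ 125 (mod 829)
704^431 = 704^256 * 704^128 * 704^32 * 704^8 * 704^4 * 704^2 * 704^1 ≡ 125 * 703 * 703 * 703 * 125 * 703 * 704 (mod 829).
Accumulate the product:
125 * 703 = 87875 ≡ 1
1 * 703 = 703
703 * 703 = 494209 ≡ 125
125 * 125 = 15625 ≡ 703
703 * 703 = 494209 ≡ 125
125 * 704 = 88000 ≡ 126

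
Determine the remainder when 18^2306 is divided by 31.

By square-and-multiply:
2306 in binary is 100100000010, i.e. 2306 = 2048 + 256 + 2.
18^1 ≡ 18 (mod 31)
18^2 ≡ 18^2 = 324 ≡ 14 (mod 31)
18^4 ≡ 14^2 = 196 ≡ 10 (mod 31)
18^8 ≡ 10^2 = 100 ≡ 7 (mod 31)
18^16 ≡ 7^2 = 49 ≡ 18 (mod 31)
18^32 ≡ 18^2 = 324 ≡ 14 (mod 31)
18^64 ≡ 14^2 = 196 ≡ 10 (mod 31)
18^128 ≡ 10^2 = 100 ≡ 7 (mod 31)
18^256 ≡ 7^2 = 49 ≡ 18 (mod 31)
18^512 ≡ 18^2 = 324 ≡ 14 (mod 31)
18^1024 ≡ 14^2 = 196 ≡ 10 (mod 31)
18^2048 ≡ 10^2 = 100 ≡ 7 (mod 31)
18^2306 = 18^2048 × 18^256 × 18^2 ≡ 7 × 18 × 14 (mod 31).
Accumulate the product:
7 × 18 = 126 ≡ 2
2 × 14 = 28

28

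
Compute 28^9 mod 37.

36

Compute successive squares:
9 in binary is 1001, i.e. 9 = 8 + 1.
28^1 ≡ 28 (mod 37)
28^2 ≡ 28^2 = 784 ≡ 7 (mod 37)
28^4 ≡ 7^2 = 49 ≡ 12 (mod 37)
28^8 ≡ 12^2 = 144 ≡ 33 (mod 37)
28^9 = 28^8 * 28^1 ≡ 33 * 28 (mod 37).
33 * 28 = 924 ≡ 36 (mod 37).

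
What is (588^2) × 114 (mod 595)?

(588)^2 ≡ 49 (mod 595)
49 × 114 = 5586 ≡ 231 (mod 595)

231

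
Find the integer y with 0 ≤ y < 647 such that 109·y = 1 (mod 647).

463

By the extended Euclidean algorithm:
647 = 5*109 + 102
109 = 1*102 + 7
102 = 14*7 + 4
7 = 1*4 + 3
4 = 1*3 + 1
3 = 3*1 + 0
gcd(109, 647) = 1, so the inverse exists.
Bézout: 1 = 31*647 − 184*109.
So 109⁻¹ ≡ −184 ≡ 463 (mod 647).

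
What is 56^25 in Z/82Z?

25 in binary is 11001, i.e. 25 = 16 + 8 + 1.
56^1 ≡ 56 (mod 82)
56^2 ≡ 56^2 = 3136 ≡ 20 (mod 82)
56^4 ≡ 20^2 = 400 ≡ 72 (mod 82)
56^8 ≡ 72^2 = 5184 ≡ 18 (mod 82)
56^16 ≡ 18^2 = 324 ≡ 78 (mod 82)
56^25 = 56^16 * 56^8 * 56^1 ≡ 78 * 18 * 56 (mod 82).
Accumulate the product:
78 * 18 = 1404 ≡ 10
10 * 56 = 560 ≡ 68

68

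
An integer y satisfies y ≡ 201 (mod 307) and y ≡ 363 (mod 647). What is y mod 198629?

15244

307⁻¹ mod 647: 307*196 ≡ 1 (mod 647), so 307⁻¹ ≡ 196.
y = 201 + 307*((363 − 201)*196 mod 647) = 201 + 307*49 = 15244.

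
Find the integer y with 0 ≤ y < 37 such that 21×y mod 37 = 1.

Run the extended Euclidean algorithm:
37 = 1×21 + 16
21 = 1×16 + 5
16 = 3×5 + 1
5 = 5×1 + 0
gcd(21, 37) = 1, so the inverse exists.
Back-substitute for 1:
1 = 1×16 − 3×5
  = −3×21 + 4×16
  = 4×37 − 7×21
So 21⁻¹ ≡ −7 ≡ 30 (mod 37).

30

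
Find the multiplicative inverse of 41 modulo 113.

102

113 = 2×41 + 31
41 = 1×31 + 10
31 = 3×10 + 1
10 = 10×1 + 0
gcd(41, 113) = 1, so the inverse exists.
Back-substitute for 1:
1 = 1×31 − 3×10
  = −3×41 + 4×31
  = 4×113 − 11×41
So 41⁻¹ ≡ −11 ≡ 102 (mod 113).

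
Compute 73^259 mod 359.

Using repeated squaring:
73^1 ≡ 73 (mod 359)
73^2 ≡ 73^2 = 5329 ≡ 303 (mod 359)
73^4 ≡ 303^2 = 91809 ≡ 264 (mod 359)
73^8 ≡ 264^2 = 69696 ≡ 50 (mod 359)
73^16 ≡ 50^2 = 2500 ≡ 346 (mod 359)
73^32 ≡ 346^2 = 119716 ≡ 169 (mod 359)
73^64 ≡ 169^2 = 28561 ≡ 200 (mod 359)
73^128 ≡ 200^2 = 40000 ≡ 151 (mod 359)
73^256 ≡ 151^2 = 22801 ≡ 184 (mod 359)
73^259 = 73^256 · 73^2 · 73^1 ≡ 184 · 303 · 73 (mod 359).
Accumulate the product:
184 · 303 = 55752 ≡ 107
107 · 73 = 7811 ≡ 272

272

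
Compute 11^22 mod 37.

26

22 in binary is 10110, i.e. 22 = 16 + 4 + 2.
11^1 ≡ 11 (mod 37)
11^2 ≡ 11^2 = 121 ≡ 10 (mod 37)
11^4 ≡ 10^2 = 100 ≡ 26 (mod 37)
11^8 ≡ 26^2 = 676 ≡ 10 (mod 37)
11^16 ≡ 10^2 = 100 ≡ 26 (mod 37)
11^22 = 11^16 * 11^4 * 11^2 ≡ 26 * 26 * 10 (mod 37).
Accumulate the product:
26 * 26 = 676 ≡ 10
10 * 10 = 100 ≡ 26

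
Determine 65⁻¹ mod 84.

Apply the Euclidean algorithm and back-substitute:
84 = 1·65 + 19
65 = 3·19 + 8
19 = 2·8 + 3
8 = 2·3 + 2
3 = 1·2 + 1
2 = 2·1 + 0
gcd(65, 84) = 1, so the inverse exists.
Back-substitute for 1:
1 = 1·3 − 1·2
  = −1·8 + 3·3
  = 3·19 − 7·8
  = −7·65 + 24·19
  = 24·84 − 31·65
So 65⁻¹ ≡ −31 ≡ 53 (mod 84).

53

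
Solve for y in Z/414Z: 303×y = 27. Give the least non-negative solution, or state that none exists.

gcd(303, 414) = 3, and 3 | 27, so solutions exist.
Divide through by 3: 101×y mod 138 = 9.
101⁻¹ ≡ 41 (mod 138).
y ≡ 41×9 ≡ 93 (mod 138).
The smallest non-negative solution is y = 93.

93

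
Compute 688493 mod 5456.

1037

688493 = 126×5456 + 1037, so 688493 ≡ 1037 (mod 5456).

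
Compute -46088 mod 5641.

-46088 = -9*5641 + 4681, so -46088 ≡ 4681 (mod 5641).

4681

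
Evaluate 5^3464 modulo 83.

Using repeated squaring:
3464 in binary is 110110001000, i.e. 3464 = 2048 + 1024 + 256 + 128 + 8.
5^1 ≡ 5 (mod 83)
5^2 ≡ 5^2 = 25 (mod 83)
5^4 ≡ 25^2 = 625 ≡ 44 (mod 83)
5^8 ≡ 44^2 = 1936 ≡ 27 (mod 83)
5^16 ≡ 27^2 = 729 ≡ 65 (mod 83)
5^32 ≡ 65^2 = 4225 ≡ 75 (mod 83)
5^64 ≡ 75^2 = 5625 ≡ 64 (mod 83)
5^128 ≡ 64^2 = 4096 ≡ 29 (mod 83)
5^256 ≡ 29^2 = 841 ≡ 11 (mod 83)
5^512 ≡ 11^2 = 121 ≡ 38 (mod 83)
5^1024 ≡ 38^2 = 1444 ≡ 33 (mod 83)
5^2048 ≡ 33^2 = 1089 ≡ 10 (mod 83)
5^3464 = 5^2048 * 5^1024 * 5^256 * 5^128 * 5^8 ≡ 10 * 33 * 11 * 29 * 27 (mod 83).
Accumulate the product:
10 * 33 = 330 ≡ 81
81 * 11 = 891 ≡ 61
61 * 29 = 1769 ≡ 26
26 * 27 = 702 ≡ 38

38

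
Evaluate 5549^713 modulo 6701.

By square-and-multiply:
713 in binary is 1011001001, i.e. 713 = 512 + 128 + 64 + 8 + 1.
5549^1 ≡ 5549 (mod 6701)
5549^2 ≡ 5549^2 = 30791401 ≡ 306 (mod 6701)
5549^4 ≡ 306^2 = 93636 ≡ 6523 (mod 6701)
5549^8 ≡ 6523^2 = 42549529 ≡ 4880 (mod 6701)
5549^16 ≡ 4880^2 = 23814400 ≡ 5747 (mod 6701)
5549^32 ≡ 5747^2 = 33028009 ≡ 5481 (mod 6701)
5549^64 ≡ 5481^2 = 30041361 ≡ 778 (mod 6701)
5549^128 ≡ 778^2 = 605284 ≡ 2194 (mod 6701)
5549^256 ≡ 2194^2 = 4813636 ≡ 2318 (mod 6701)
5549^512 ≡ 2318^2 = 5373124 ≡ 5623 (mod 6701)
5549^713 = 5549^512 * 5549^128 * 5549^64 * 5549^8 * 5549^1 ≡ 5623 * 2194 * 778 * 4880 * 5549 (mod 6701).
Accumulate the product:
5623 * 2194 = 12336862 ≡ 321
321 * 778 = 249738 ≡ 1801
1801 * 4880 = 8788880 ≡ 3869
3869 * 5549 = 21469081 ≡ 5778

5778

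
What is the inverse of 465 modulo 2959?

2959 = 6*465 + 169
465 = 2*169 + 127
169 = 1*127 + 42
127 = 3*42 + 1
42 = 42*1 + 0
gcd(465, 2959) = 1, so the inverse exists.
Bézout: 1 = −11*2959 + 70*465.
So 465⁻¹ ≡ 70 (mod 2959).

70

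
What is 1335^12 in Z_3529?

Using repeated squaring:
1335^1 ≡ 1335 (mod 3529)
1335^2 ≡ 1335^2 = 1782225 ≡ 80 (mod 3529)
1335^4 ≡ 80^2 = 6400 ≡ 2871 (mod 3529)
1335^8 ≡ 2871^2 = 8242641 ≡ 2426 (mod 3529)
1335^12 = 1335^8 · 1335^4 ≡ 2426 · 2871 (mod 3529).
2426 · 2871 = 6965046 ≡ 2329 (mod 3529).

2329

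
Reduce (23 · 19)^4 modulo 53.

23 · 19 = 437 ≡ 13 (mod 53)
(13)^4 ≡ 47 (mod 53)

47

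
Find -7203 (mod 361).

-7203 = -20×361 + 17, so -7203 ≡ 17 (mod 361).

17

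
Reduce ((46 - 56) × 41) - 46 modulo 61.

46 - 56 = -10 ≡ 51 (mod 61)
51 × 41 = 2091 ≡ 17 (mod 61)
17 - 46 = -29 ≡ 32 (mod 61)

32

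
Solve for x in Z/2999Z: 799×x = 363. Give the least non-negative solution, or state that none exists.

gcd(799, 2999) = 1, so a unique solution mod 2999 exists.
799⁻¹ ≡ 2725 (mod 2999).
x ≡ 2725×363 ≡ 2504 (mod 2999).

2504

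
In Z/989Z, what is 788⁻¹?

556

989 = 1×788 + 201
788 = 3×201 + 185
201 = 1×185 + 16
185 = 11×16 + 9
16 = 1×9 + 7
9 = 1×7 + 2
7 = 3×2 + 1
2 = 2×1 + 0
gcd(788, 989) = 1, so the inverse exists.
Bézout: 1 = 345×989 − 433×788.
So 788⁻¹ ≡ −433 ≡ 556 (mod 989).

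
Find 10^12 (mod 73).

Using repeated squaring:
10^1 ≡ 10 (mod 73)
10^2 ≡ 10^2 = 100 ≡ 27 (mod 73)
10^4 ≡ 27^2 = 729 ≡ 72 (mod 73)
10^8 ≡ 72^2 = 5184 ≡ 1 (mod 73)
10^12 = 10^8 × 10^4 ≡ 1 × 72 (mod 73).
1 × 72 = 72 ≡ 72 (mod 73).

72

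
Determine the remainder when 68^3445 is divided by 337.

Compute successive squares:
3445 in binary is 110101110101, i.e. 3445 = 2048 + 1024 + 256 + 64 + 32 + 16 + 4 + 1.
68^1 ≡ 68 (mod 337)
68^2 ≡ 68^2 = 4624 ≡ 243 (mod 337)
68^4 ≡ 243^2 = 59049 ≡ 74 (mod 337)
68^8 ≡ 74^2 = 5476 ≡ 84 (mod 337)
68^16 ≡ 84^2 = 7056 ≡ 316 (mod 337)
68^32 ≡ 316^2 = 99856 ≡ 104 (mod 337)
68^64 ≡ 104^2 = 10816 ≡ 32 (mod 337)
68^128 ≡ 32^2 = 1024 ≡ 13 (mod 337)
68^256 ≡ 13^2 = 169 (mod 337)
68^512 ≡ 169^2 = 28561 ≡ 253 (mod 337)
68^1024 ≡ 253^2 = 64009 ≡ 316 (mod 337)
68^2048 ≡ 316^2 = 99856 ≡ 104 (mod 337)
68^3445 = 68^2048 · 68^1024 · 68^256 · 68^64 · 68^32 · 68^16 · 68^4 · 68^1 ≡ 104 · 316 · 169 · 32 · 104 · 316 · 74 · 68 (mod 337).
Accumulate the product:
104 · 316 = 32864 ≡ 175
175 · 169 = 29575 ≡ 256
256 · 32 = 8192 ≡ 104
104 · 104 = 10816 ≡ 32
32 · 316 = 10112 ≡ 2
2 · 74 = 148
148 · 68 = 10064 ≡ 291

291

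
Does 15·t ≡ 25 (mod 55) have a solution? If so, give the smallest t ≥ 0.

gcd(15, 55) = 5, and 5 | 25, so solutions exist.
Divide through by 5: 3·t ≡ 5 mod 11.
3⁻¹ ≡ 4 (mod 11).
t ≡ 4·5 ≡ 9 (mod 11).
The smallest non-negative solution is t = 9.

9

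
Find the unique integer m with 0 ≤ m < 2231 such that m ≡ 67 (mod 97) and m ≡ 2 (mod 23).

97⁻¹ mod 23: 97·14 ≡ 1 (mod 23), so 97⁻¹ ≡ 14.
m = 67 + 97·((2 − 67)·14 mod 23) = 67 + 97·10 = 1037.

1037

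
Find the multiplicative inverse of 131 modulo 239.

104

Apply the Euclidean algorithm and back-substitute:
239 = 1·131 + 108
131 = 1·108 + 23
108 = 4·23 + 16
23 = 1·16 + 7
16 = 2·7 + 2
7 = 3·2 + 1
2 = 2·1 + 0
gcd(131, 239) = 1, so the inverse exists.
Back-substitute for 1:
1 = 1·7 − 3·2
  = −3·16 + 7·7
  = 7·23 − 10·16
  = −10·108 + 47·23
  = 47·131 − 57·108
  = −57·239 + 104·131
So 131⁻¹ ≡ 104 (mod 239).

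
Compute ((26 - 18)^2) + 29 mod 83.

26 - 18 = 8
(8)^2 ≡ 64 (mod 83)
64 + 29 = 93 ≡ 10 (mod 83)

10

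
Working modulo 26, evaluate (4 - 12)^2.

4 - 12 = -8 ≡ 18 (mod 26)
(18)^2 ≡ 12 (mod 26)

12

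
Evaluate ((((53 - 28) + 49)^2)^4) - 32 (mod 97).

53 - 28 = 25
25 + 49 = 74
(74)^2 ≡ 44 (mod 97)
(44)^4 ≡ 16 (mod 97)
16 - 32 = -16 ≡ 81 (mod 97)

81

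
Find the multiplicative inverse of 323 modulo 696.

515

Apply the Euclidean algorithm and back-substitute:
696 = 2·323 + 50
323 = 6·50 + 23
50 = 2·23 + 4
23 = 5·4 + 3
4 = 1·3 + 1
3 = 3·1 + 0
gcd(323, 696) = 1, so the inverse exists.
Bézout: 1 = 84·696 − 181·323.
So 323⁻¹ ≡ −181 ≡ 515 (mod 696).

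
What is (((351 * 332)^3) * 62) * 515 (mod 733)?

351 * 332 = 116532 ≡ 718 (mod 733)
(718)^3 ≡ 290 (mod 733)
290 * 62 = 17980 ≡ 388 (mod 733)
388 * 515 = 199820 ≡ 444 (mod 733)

444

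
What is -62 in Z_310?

-62 = -1·310 + 248, so -62 ≡ 248 (mod 310).

248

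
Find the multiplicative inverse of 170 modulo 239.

Apply the Euclidean algorithm and back-substitute:
239 = 1*170 + 69
170 = 2*69 + 32
69 = 2*32 + 5
32 = 6*5 + 2
5 = 2*2 + 1
2 = 2*1 + 0
gcd(170, 239) = 1, so the inverse exists.
Back-substitute for 1:
1 = 1*5 − 2*2
  = −2*32 + 13*5
  = 13*69 − 28*32
  = −28*170 + 69*69
  = 69*239 − 97*170
So 170⁻¹ ≡ −97 ≡ 142 (mod 239).

142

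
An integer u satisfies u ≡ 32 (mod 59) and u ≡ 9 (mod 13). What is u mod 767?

59⁻¹ mod 13: 59×2 ≡ 1 (mod 13), so 59⁻¹ ≡ 2.
u = 32 + 59×((9 − 32)×2 mod 13) = 32 + 59×6 = 386.
Check: 386 mod 59 = 32, 386 mod 13 = 9. ✓

386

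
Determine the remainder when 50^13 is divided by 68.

16

Using repeated squaring:
13 in binary is 1101, i.e. 13 = 8 + 4 + 1.
50^1 ≡ 50 (mod 68)
50^2 ≡ 50^2 = 2500 ≡ 52 (mod 68)
50^4 ≡ 52^2 = 2704 ≡ 52 (mod 68)
50^8 ≡ 52^2 = 2704 ≡ 52 (mod 68)
50^13 = 50^8 · 50^4 · 50^1 ≡ 52 · 52 · 50 (mod 68).
Accumulate the product:
52 · 52 = 2704 ≡ 52
52 · 50 = 2600 ≡ 16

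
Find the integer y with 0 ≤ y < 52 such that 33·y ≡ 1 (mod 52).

By the extended Euclidean algorithm:
52 = 1·33 + 19
33 = 1·19 + 14
19 = 1·14 + 5
14 = 2·5 + 4
5 = 1·4 + 1
4 = 4·1 + 0
gcd(33, 52) = 1, so the inverse exists.
Back-substitute for 1:
1 = 1·5 − 1·4
  = −1·14 + 3·5
  = 3·19 − 4·14
  = −4·33 + 7·19
  = 7·52 − 11·33
So 33⁻¹ ≡ −11 ≡ 41 (mod 52).

41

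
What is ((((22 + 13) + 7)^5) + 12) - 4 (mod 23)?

22 + 13 = 35 ≡ 12 (mod 23)
12 + 7 = 19
(19)^5 ≡ 11 (mod 23)
11 + 12 = 23 ≡ 0 (mod 23)
0 - 4 = -4 ≡ 19 (mod 23)

19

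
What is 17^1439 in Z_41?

By square-and-multiply:
17^1 ≡ 17 (mod 41)
17^2 ≡ 17^2 = 289 ≡ 2 (mod 41)
17^4 ≡ 2^2 = 4 (mod 41)
17^8 ≡ 4^2 = 16 (mod 41)
17^16 ≡ 16^2 = 256 ≡ 10 (mod 41)
17^32 ≡ 10^2 = 100 ≡ 18 (mod 41)
17^64 ≡ 18^2 = 324 ≡ 37 (mod 41)
17^128 ≡ 37^2 = 1369 ≡ 16 (mod 41)
17^256 ≡ 16^2 = 256 ≡ 10 (mod 41)
17^512 ≡ 10^2 = 100 ≡ 18 (mod 41)
17^1024 ≡ 18^2 = 324 ≡ 37 (mod 41)
17^1439 = 17^1024 × 17^256 × 17^128 × 17^16 × 17^8 × 17^4 × 17^2 × 17^1 ≡ 37 × 10 × 16 × 10 × 16 × 4 × 2 × 17 (mod 41).
Accumulate the product:
37 × 10 = 370 ≡ 1
1 × 16 = 16
16 × 10 = 160 ≡ 37
37 × 16 = 592 ≡ 18
18 × 4 = 72 ≡ 31
31 × 2 = 62 ≡ 21
21 × 17 = 357 ≡ 29

29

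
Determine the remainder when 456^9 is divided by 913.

658

By square-and-multiply:
9 in binary is 1001, i.e. 9 = 8 + 1.
456^1 ≡ 456 (mod 913)
456^2 ≡ 456^2 = 207936 ≡ 685 (mod 913)
456^4 ≡ 685^2 = 469225 ≡ 856 (mod 913)
456^8 ≡ 856^2 = 732736 ≡ 510 (mod 913)
456^9 = 456^8 * 456^1 ≡ 510 * 456 (mod 913).
510 * 456 = 232560 ≡ 658 (mod 913).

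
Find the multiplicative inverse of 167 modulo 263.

Apply the Euclidean algorithm and back-substitute:
263 = 1·167 + 96
167 = 1·96 + 71
96 = 1·71 + 25
71 = 2·25 + 21
25 = 1·21 + 4
21 = 5·4 + 1
4 = 4·1 + 0
gcd(167, 263) = 1, so the inverse exists.
Bézout: 1 = −40·263 + 63·167.
So 167⁻¹ ≡ 63 (mod 263).

63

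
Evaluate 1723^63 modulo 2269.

1

63 in binary is 111111, i.e. 63 = 32 + 16 + 8 + 4 + 2 + 1.
1723^1 ≡ 1723 (mod 2269)
1723^2 ≡ 1723^2 = 2968729 ≡ 877 (mod 2269)
1723^4 ≡ 877^2 = 769129 ≡ 2207 (mod 2269)
1723^8 ≡ 2207^2 = 4870849 ≡ 1575 (mod 2269)
1723^16 ≡ 1575^2 = 2480625 ≡ 608 (mod 2269)
1723^32 ≡ 608^2 = 369664 ≡ 2086 (mod 2269)
1723^63 = 1723^32 * 1723^16 * 1723^8 * 1723^4 * 1723^2 * 1723^1 ≡ 2086 * 608 * 1575 * 2207 * 877 * 1723 (mod 2269).
Accumulate the product:
2086 * 608 = 1268288 ≡ 2186
2186 * 1575 = 3442950 ≡ 877
877 * 2207 = 1935539 ≡ 82
82 * 877 = 71914 ≡ 1575
1575 * 1723 = 2713725 ≡ 1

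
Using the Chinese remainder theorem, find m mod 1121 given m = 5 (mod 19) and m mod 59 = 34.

860

19⁻¹ mod 59: 19*28 ≡ 1 (mod 59), so 19⁻¹ ≡ 28.
m = 5 + 19*((34 − 5)*28 mod 59) = 5 + 19*45 = 860.
Check: 860 mod 19 = 5, 860 mod 59 = 34. ✓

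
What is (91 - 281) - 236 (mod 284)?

91 - 281 = -190 ≡ 94 (mod 284)
94 - 236 = -142 ≡ 142 (mod 284)

142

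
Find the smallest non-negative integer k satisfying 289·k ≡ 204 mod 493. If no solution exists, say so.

28

gcd(289, 493) = 17, and 17 | 204, so solutions exist.
Divide through by 17: 17·k = 12 (mod 29).
17⁻¹ ≡ 12 (mod 29).
k ≡ 12·12 ≡ 28 (mod 29).
The smallest non-negative solution is k = 28.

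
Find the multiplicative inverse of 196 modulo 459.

459 = 2*196 + 67
196 = 2*67 + 62
67 = 1*62 + 5
62 = 12*5 + 2
5 = 2*2 + 1
2 = 2*1 + 0
gcd(196, 459) = 1, so the inverse exists.
Back-substitute for 1:
1 = 1*5 − 2*2
  = −2*62 + 25*5
  = 25*67 − 27*62
  = −27*196 + 79*67
  = 79*459 − 185*196
So 196⁻¹ ≡ −185 ≡ 274 (mod 459).

274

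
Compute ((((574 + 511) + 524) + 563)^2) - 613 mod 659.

508

574 + 511 = 1085 ≡ 426 (mod 659)
426 + 524 = 950 ≡ 291 (mod 659)
291 + 563 = 854 ≡ 195 (mod 659)
(195)^2 ≡ 462 (mod 659)
462 - 613 = -151 ≡ 508 (mod 659)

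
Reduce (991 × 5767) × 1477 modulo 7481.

4438

991 × 5767 = 5715097 ≡ 7094 (mod 7481)
7094 × 1477 = 10477838 ≡ 4438 (mod 7481)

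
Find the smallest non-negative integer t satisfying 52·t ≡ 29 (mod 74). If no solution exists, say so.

no solution

gcd(52, 74) = 2, and 2 does not divide 29.
So the congruence has no solution.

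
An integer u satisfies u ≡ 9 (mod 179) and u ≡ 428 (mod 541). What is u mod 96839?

179⁻¹ mod 541: 179·405 ≡ 1 (mod 541), so 179⁻¹ ≡ 405.
u = 9 + 179·((428 − 9)·405 mod 541) = 9 + 179·362 = 64807.
Check: 64807 mod 179 = 9, 64807 mod 541 = 428. ✓

64807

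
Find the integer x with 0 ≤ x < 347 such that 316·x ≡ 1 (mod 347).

291

347 = 1*316 + 31
316 = 10*31 + 6
31 = 5*6 + 1
6 = 6*1 + 0
gcd(316, 347) = 1, so the inverse exists.
Back-substitute for 1:
1 = 1*31 − 5*6
  = −5*316 + 51*31
  = 51*347 − 56*316
So 316⁻¹ ≡ −56 ≡ 291 (mod 347).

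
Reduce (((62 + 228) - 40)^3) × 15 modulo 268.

62 + 228 = 290 ≡ 22 (mod 268)
22 - 40 = -18 ≡ 250 (mod 268)
(250)^3 ≡ 64 (mod 268)
64 × 15 = 960 ≡ 156 (mod 268)

156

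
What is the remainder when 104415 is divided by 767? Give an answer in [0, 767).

103

104415 = 136×767 + 103, so 104415 ≡ 103 (mod 767).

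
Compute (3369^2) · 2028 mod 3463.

(3369)^2 ≡ 1910 (mod 3463)
1910 · 2028 = 3873480 ≡ 1846 (mod 3463)

1846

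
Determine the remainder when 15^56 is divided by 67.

Compute successive squares:
56 in binary is 111000, i.e. 56 = 32 + 16 + 8.
15^1 ≡ 15 (mod 67)
15^2 ≡ 15^2 = 225 ≡ 24 (mod 67)
15^4 ≡ 24^2 = 576 ≡ 40 (mod 67)
15^8 ≡ 40^2 = 1600 ≡ 59 (mod 67)
15^16 ≡ 59^2 = 3481 ≡ 64 (mod 67)
15^32 ≡ 64^2 = 4096 ≡ 9 (mod 67)
15^56 = 15^32 × 15^16 × 15^8 ≡ 9 × 64 × 59 (mod 67).
Accumulate the product:
9 × 64 = 576 ≡ 40
40 × 59 = 2360 ≡ 15

15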